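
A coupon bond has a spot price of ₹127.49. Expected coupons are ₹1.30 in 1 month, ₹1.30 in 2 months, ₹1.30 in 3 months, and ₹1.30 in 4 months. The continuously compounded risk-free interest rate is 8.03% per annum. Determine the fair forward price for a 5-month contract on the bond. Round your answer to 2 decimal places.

₹126.54

PV(coupons) I = 1.30·e^(−0.0803·1/12) + 1.30·e^(−0.0803·2/12) + 1.30·e^(−0.0803·3/12) + 1.30·e^(−0.0803·4/12)
I = 1.2913 + 1.2827 + 1.2742 + 1.2657 = 5.1139
F = (S − I)·e^(rT) = (127.49 − 5.1139) · e^(0.0803·5/12)
= 122.3761 · e^0.033458 = 122.3761 × 1.034024 = ₹126.54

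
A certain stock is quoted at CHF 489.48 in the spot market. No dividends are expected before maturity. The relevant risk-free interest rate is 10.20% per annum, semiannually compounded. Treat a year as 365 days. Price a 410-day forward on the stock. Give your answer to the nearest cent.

F = S · (1+r/2)^(2T)
= 489.48 × 1.118233
F = CHF 547.35

CHF 547.35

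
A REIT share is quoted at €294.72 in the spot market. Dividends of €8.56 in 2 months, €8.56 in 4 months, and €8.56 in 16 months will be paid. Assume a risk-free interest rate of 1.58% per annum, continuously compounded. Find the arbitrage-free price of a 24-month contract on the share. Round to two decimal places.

€277.93

PV(dividends) I = 8.56·e^(−0.0158·2/12) + 8.56·e^(−0.0158·4/12) + 8.56·e^(−0.0158·16/12)
I = 8.5375 + 8.5150 + 8.3816 = 25.4341
F = (S − I)·e^(rT) = (294.72 − 25.4341) · e^(0.0158·24/12)
= 269.2859 · e^0.031600 = 269.2859 × 1.032105 = €277.93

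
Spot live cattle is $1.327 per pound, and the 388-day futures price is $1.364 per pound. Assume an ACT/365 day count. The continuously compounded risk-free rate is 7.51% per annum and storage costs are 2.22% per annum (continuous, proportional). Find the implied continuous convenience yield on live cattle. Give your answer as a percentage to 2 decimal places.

F = S·e^((r+u−y)T) ⇒ (r+u−y) = ln(F/S)/T
ln(1.364/1.327) = 0.027501; /T ⇒ 0.025871
y = r + u − ln(F/S)/T = 0.0751 + 0.0222 − 0.025871 = 0.071429
y = 7.14%

7.14%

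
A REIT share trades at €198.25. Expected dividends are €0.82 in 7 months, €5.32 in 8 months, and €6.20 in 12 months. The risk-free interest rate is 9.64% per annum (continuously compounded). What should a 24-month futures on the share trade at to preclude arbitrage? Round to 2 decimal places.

PV(dividends) I = 0.82·e^(−0.0964·7/12) + 5.32·e^(−0.0964·8/12) + 6.20·e^(−0.0964·12/12)
I = 0.7752 + 4.9889 + 5.6302 = 11.3943
F = (S − I)·e^(rT) = (198.25 − 11.3943) · e^(0.0964·24/12)
= 186.8557 · e^0.192800 = 186.8557 × 1.212640 = €226.59

€226.59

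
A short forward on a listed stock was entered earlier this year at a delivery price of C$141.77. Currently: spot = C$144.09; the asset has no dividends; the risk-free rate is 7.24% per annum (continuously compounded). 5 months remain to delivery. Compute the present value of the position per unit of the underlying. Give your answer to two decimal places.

Current fair forward for the remaining 5 months: F = S·e^(r·T), r = 0.0724
F = 144.09 · e^(0.0724 × 5/12) = 144.09 × 1.030626 = 148.5029
Value of long forward = (F − K)·e^(−rT) = (148.5029 − 141.77) · e^(−0.0724·5/12)
= 6.7329 × 0.970284 = 6.53
Short position value = −(long value) = -C$6.53

-C$6.53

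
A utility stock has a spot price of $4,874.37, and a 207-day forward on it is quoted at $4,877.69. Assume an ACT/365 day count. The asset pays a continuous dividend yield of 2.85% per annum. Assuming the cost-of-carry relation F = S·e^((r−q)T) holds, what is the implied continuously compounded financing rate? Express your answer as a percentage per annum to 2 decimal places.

From F = S·e^((r−q)T): (r − q) = ln(F/S)/T
ln(4877.69/4874.37) = ln(1.000681) = 0.000681
(r − q) = 0.000681 / (207/365) = 0.001201
r = ln(F/S)/T + q = 0.001201 + 0.0285 = 0.029701
r = 2.97%

2.97%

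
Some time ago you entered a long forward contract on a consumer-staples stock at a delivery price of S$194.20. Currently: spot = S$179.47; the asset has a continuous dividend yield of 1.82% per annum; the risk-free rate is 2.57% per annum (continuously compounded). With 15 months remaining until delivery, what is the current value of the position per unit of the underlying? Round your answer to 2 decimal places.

Current fair forward for the remaining 15 months: F = S·e^((r − q)·T), (r − q) = 0.0257 − 0.0182 = 0.0075
F = 179.47 · e^(0.0075 × 15/12) = 179.47 × 1.009419 = 181.1604
Value of long forward = (F − K)·e^(−rT) = (181.1604 − 194.20) · e^(−0.0257·15/12)
= -13.0396 × 0.968386 = -12.63

-S$12.63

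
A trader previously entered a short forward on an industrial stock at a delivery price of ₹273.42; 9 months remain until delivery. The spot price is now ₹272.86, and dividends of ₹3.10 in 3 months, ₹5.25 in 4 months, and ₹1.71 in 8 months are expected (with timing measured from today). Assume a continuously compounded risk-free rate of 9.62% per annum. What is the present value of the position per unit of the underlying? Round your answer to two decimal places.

-₹8.76

PV(remaining dividends) I = 3.10·e^(−0.0962·3/12) + 5.25·e^(−0.0962·4/12) + 1.71·e^(−0.0962·8/12) = 9.7144
Current forward F = (S − I)·e^(rT) = (272.86 − 9.7144)·e^(0.0962·9/12) = 263.1456 × 1.074817 = 282.8334
Value (long) = (F − K)·e^(−rT) = (282.8334 − 273.42) × 0.930391 = 8.7581
Short position value = −(long value) = -₹8.76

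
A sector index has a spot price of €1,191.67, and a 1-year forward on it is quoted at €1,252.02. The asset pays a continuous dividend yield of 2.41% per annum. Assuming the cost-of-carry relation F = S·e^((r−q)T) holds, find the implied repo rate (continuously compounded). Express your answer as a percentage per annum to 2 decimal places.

7.35%

From F = S·e^((r−q)T): (r − q) = ln(F/S)/T
ln(1252.02/1191.67) = ln(1.050643) = 0.049402
(r − q) = 0.049402 / (1) = 0.049402
r = ln(F/S)/T + q = 0.049402 + 0.0241 = 0.073502
r = 7.35%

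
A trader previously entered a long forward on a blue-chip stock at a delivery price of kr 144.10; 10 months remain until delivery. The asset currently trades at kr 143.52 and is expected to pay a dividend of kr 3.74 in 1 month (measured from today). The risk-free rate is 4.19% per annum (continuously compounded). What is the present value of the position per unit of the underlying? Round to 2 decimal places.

kr 0.64

PV(remaining dividends) I = 3.74·e^(−0.0419·1/12) = 3.7270
Current forward F = (S − I)·e^(rT) = (143.52 − 3.7270)·e^(0.0419·10/12) = 139.7930 × 1.035533 = 144.7603
Value (long) = (F − K)·e^(−rT) = (144.7603 − 144.10) × 0.965686 = 0.6376
Value = kr 0.64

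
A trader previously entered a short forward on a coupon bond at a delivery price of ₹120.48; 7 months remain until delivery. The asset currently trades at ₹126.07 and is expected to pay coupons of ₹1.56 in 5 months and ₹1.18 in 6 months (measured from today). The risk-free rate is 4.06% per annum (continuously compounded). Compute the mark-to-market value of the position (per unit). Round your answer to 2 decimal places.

-₹5.72

PV(remaining coupons) I = 1.56·e^(−0.0406·5/12) + 1.18·e^(−0.0406·6/12) = 2.6901
Current forward F = (S − I)·e^(rT) = (126.07 − 2.6901)·e^(0.0406·7/12) = 123.3799 × 1.023966 = 126.3368
Value (long) = (F − K)·e^(−rT) = (126.3368 − 120.48) × 0.976595 = 5.7197
Short position value = −(long value) = -₹5.72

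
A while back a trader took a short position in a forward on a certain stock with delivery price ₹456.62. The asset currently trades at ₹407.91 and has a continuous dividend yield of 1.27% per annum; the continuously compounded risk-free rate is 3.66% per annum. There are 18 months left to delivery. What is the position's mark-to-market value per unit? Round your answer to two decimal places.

Current fair forward for the remaining 18 months: F = S·e^((r − q)·T), (r − q) = 0.0366 − 0.0127 = 0.0239
F = 407.91 · e^(0.0239 × 18/12) = 407.91 × 1.036500 = 422.7987
Value of long forward = (F − K)·e^(−rT) = (422.7987 − 456.62) · e^(−0.0366·18/12)
= -33.8213 × 0.946580 = -32.01
Short position value = −(long value) = ₹32.01

₹32.01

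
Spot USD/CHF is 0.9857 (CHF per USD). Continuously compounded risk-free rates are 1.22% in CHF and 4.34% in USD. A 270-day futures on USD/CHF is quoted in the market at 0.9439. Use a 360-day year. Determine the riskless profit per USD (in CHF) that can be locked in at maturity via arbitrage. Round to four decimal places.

0.0190 per USD (in CHF)

Fair futures: F* = S·e^(carry·T), with carry = (r_CHF − r_USD) = 0.0122 − 0.0434 = -0.0312
F* = 0.9857 · e^(-0.0312 × 270/360) = 0.9857 · e^-0.023400 = 0.9857 × 0.976872 = 0.9629
Market 0.9439 < fair 0.9629: forward underpriced → reverse cash-and-carry (short spot, go long the forward).
At maturity, profit = |F_mkt − F*| = |0.9439 − 0.9629| = 0.0190 per USD (in CHF)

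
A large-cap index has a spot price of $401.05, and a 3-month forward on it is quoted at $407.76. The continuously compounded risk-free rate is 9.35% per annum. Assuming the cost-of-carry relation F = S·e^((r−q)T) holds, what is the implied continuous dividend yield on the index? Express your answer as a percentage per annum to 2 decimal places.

From F = S·e^((r−q)T): (r − q) = ln(F/S)/T
ln(407.76/401.05) = ln(1.016731) = 0.016593
(r − q) = 0.016593 / (3/12) = 0.066372
q = r − ln(F/S)/T = 0.0935 − 0.066372 = 0.027128
q = 2.71%

2.71%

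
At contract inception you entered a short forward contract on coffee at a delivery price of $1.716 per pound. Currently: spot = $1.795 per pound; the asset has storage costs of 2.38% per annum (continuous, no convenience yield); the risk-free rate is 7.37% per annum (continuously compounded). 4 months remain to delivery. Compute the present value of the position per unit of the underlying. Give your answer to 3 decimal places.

Current fair forward for the remaining 4 months: F = S·e^((r + u)·T), (r + u) = 0.0737 + 0.0238 = 0.0975
F = 1.795 · e^(0.0975 × 4/12) = 1.795 × 1.033034 = 1.8543
Value of long forward = (F − K)·e^(−rT) = (1.8543 − 1.716) · e^(−0.0737·4/12)
= 0.1383 × 0.975733 = 0.135
Short position value = −(long value) = -$0.135

-$0.135 per pound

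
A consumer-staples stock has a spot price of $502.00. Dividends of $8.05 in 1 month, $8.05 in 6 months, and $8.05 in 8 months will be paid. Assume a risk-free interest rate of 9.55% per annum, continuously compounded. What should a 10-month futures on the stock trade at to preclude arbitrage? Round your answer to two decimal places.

PV(dividends) I = 8.05·e^(−0.0955·1/12) + 8.05·e^(−0.0955·6/12) + 8.05·e^(−0.0955·8/12)
I = 7.9862 + 7.6746 + 7.5535 = 23.2143
F = (S − I)·e^(rT) = (502.00 − 23.2143) · e^(0.0955·10/12)
= 478.7857 · e^0.079583 = 478.7857 × 1.082835 = $518.45

$518.45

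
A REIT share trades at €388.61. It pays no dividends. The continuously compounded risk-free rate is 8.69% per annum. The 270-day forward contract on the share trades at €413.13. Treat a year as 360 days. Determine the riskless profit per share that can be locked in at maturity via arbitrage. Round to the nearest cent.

Fair forward: F* = S·e^(carry·T), with carry = r = 0.0869
F* = 388.61 · e^(0.0869 × 270/360) = 388.61 · e^0.065175 = 388.61 × 1.067346 = €414.7813
Market €413.13 < fair €414.7813: forward underpriced → reverse cash-and-carry (short spot, go long the forward).
At maturity, profit = |F_mkt − F*| = |413.13 − 414.7813| = €1.65 per share

€1.65 per share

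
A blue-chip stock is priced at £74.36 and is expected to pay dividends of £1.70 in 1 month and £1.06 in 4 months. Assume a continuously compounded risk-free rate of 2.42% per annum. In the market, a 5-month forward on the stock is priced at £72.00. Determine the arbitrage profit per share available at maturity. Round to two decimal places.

PV(dividends) I = 1.70·e^(−0.0242·1/12) + 1.06·e^(−0.0242·4/12) = 2.7481
Fair forward F* = (S − I)·e^(rT) = (74.36 − 2.7481)·e^0.010083 = 71.6119 × 1.010134 = 72.3376
Market £72.00 < fair 72.3376: forward underpriced → reverse cash-and-carry (short the stock, invest proceeds at r, pay the dividends, go long the forward).
Profit at T = |F_mkt − F*| = |72.00 − 72.3376| = £0.34 per share

£0.34 per share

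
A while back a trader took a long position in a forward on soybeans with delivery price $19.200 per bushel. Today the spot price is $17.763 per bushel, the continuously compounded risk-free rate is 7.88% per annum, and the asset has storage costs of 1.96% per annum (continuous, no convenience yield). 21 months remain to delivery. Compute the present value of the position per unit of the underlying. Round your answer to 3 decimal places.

Current fair forward for the remaining 21 months: F = S·e^((r + u)·T), (r + u) = 0.0788 + 0.0196 = 0.0984
F = 17.763 · e^(0.0984 × 21/12) = 17.763 × 1.187915 = 21.1009
Value of long forward = (F − K)·e^(−rT) = (21.1009 − 19.200) · e^(−0.0788·21/12)
= 1.9009 × 0.871186 = 1.656

$1.656 per bushel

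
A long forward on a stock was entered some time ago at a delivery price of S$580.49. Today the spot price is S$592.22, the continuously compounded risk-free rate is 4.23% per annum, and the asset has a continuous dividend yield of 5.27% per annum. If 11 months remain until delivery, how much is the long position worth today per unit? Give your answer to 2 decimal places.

S$5.88

Current fair forward for the remaining 11 months: F = S·e^((r − q)·T), (r − q) = 0.0423 − 0.0527 = -0.0104
F = 592.22 · e^(-0.0104 × 11/12) = 592.22 × 0.990512 = 586.6010
Value of long forward = (F − K)·e^(−rT) = (586.6010 − 580.49) · e^(−0.0423·11/12)
= 6.1110 × 0.961967 = 5.88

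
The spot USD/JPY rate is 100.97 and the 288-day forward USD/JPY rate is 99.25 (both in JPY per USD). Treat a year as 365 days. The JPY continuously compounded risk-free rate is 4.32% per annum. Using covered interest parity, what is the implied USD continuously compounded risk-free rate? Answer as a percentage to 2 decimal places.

6.50%

F = S·e^((r_JPY − r_USD)T) ⇒ r_USD = r_JPY − ln(F/S)/T
ln(99.25/100.97) = -0.017182; /(288/365) = -0.021776
r_USD = 0.0432 + 0.021776 = 0.064976
r_USD = 6.50%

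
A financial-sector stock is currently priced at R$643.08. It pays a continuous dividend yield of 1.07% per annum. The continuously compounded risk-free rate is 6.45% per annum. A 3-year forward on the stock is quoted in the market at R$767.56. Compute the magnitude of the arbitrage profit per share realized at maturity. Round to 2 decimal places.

R$11.84 per share

Fair forward: F* = S·e^(carry·T), with carry = (r − q) = 0.0645 − 0.0107 = 0.0538
F* = 643.08 · e^(0.0538 × 3) = 643.08 · e^0.161400 = 643.08 × 1.175155 = R$755.7187
Market R$767.56 > fair R$755.7187: forward overpriced → cash-and-carry (buy spot, short the forward).
At maturity, profit = |F_mkt − F*| = |767.56 − 755.7187| = R$11.84 per share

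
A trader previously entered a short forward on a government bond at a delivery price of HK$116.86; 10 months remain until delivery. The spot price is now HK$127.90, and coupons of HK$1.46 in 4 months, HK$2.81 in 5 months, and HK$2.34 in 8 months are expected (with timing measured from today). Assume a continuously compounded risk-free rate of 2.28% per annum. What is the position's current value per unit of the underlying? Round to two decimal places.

PV(remaining coupons) I = 1.46·e^(−0.0228·4/12) + 2.81·e^(−0.0228·5/12) + 2.34·e^(−0.0228·8/12) = 6.5371
Current forward F = (S − I)·e^(rT) = (127.90 − 6.5371)·e^(0.0228·10/12) = 121.3629 × 1.019182 = 123.6909
Value (long) = (F − K)·e^(−rT) = (123.6909 − 116.86) × 0.981179 = 6.7023
Short position value = −(long value) = -HK$6.70

-HK$6.70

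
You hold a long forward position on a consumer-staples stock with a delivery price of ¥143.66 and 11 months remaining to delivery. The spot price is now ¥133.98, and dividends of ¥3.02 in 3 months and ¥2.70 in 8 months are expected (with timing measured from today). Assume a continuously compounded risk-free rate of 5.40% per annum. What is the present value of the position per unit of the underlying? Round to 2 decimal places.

PV(remaining dividends) I = 3.02·e^(−0.0540·3/12) + 2.70·e^(−0.0540·8/12) = 5.5840
Current forward F = (S − I)·e^(rT) = (133.98 − 5.5840)·e^(0.0540·11/12) = 128.3960 × 1.050746 = 134.9116
Value (long) = (F − K)·e^(−rT) = (134.9116 − 143.66) × 0.951705 = -8.3259
Value = -¥8.33

-¥8.33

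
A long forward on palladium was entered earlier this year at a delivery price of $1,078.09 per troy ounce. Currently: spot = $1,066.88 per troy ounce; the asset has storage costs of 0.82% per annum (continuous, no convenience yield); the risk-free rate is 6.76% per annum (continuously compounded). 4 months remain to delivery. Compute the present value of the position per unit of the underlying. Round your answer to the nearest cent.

$15.73 per troy ounce

Current fair forward for the remaining 4 months: F = S·e^((r + u)·T), (r + u) = 0.0676 + 0.0082 = 0.0758
F = 1066.88 · e^(0.0758 × 4/12) = 1066.88 × 1.02558857 = 1094.1799
Value of long forward = (F − K)·e^(−rT) = (1094.1799 − 1078.09) · e^(−0.0676·4/12)
= 16.0899 × 0.97771865 = 15.73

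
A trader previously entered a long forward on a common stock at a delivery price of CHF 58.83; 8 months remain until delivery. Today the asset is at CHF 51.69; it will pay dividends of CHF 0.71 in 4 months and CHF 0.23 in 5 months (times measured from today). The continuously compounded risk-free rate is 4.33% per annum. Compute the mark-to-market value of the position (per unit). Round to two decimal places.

PV(remaining dividends) I = 0.71·e^(−0.0433·4/12) + 0.23·e^(−0.0433·5/12) = 0.9257
Current forward F = (S − I)·e^(rT) = (51.69 − 0.9257)·e^(0.0433·8/12) = 50.7643 × 1.029287 = 52.2510
Value (long) = (F − K)·e^(−rT) = (52.2510 − 58.83) × 0.971546 = -6.3918
Value = -CHF 6.39

-CHF 6.39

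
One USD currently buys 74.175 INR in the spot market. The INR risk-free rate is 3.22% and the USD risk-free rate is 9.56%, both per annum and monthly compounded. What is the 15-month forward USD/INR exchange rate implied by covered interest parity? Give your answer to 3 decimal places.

By covered interest parity, F = S · (1+r_INR/12)^(12T) / (1+r_USD/12)^(12T)
= 74.175 × 1.041015 / 1.126400 = 74.175 × 0.924197
F = 68.552 INR per USD

68.552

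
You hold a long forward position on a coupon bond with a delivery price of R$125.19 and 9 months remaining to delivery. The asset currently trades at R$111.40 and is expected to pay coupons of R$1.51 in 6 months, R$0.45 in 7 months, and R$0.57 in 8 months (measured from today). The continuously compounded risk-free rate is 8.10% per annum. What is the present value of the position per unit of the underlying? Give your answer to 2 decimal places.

PV(remaining coupons) I = 1.51·e^(−0.0810·6/12) + 0.45·e^(−0.0810·7/12) + 0.57·e^(−0.0810·8/12) = 2.4193
Current forward F = (S − I)·e^(rT) = (111.40 − 2.4193)·e^(0.0810·9/12) = 108.9807 × 1.062633 = 115.8065
Value (long) = (F − K)·e^(−rT) = (115.8065 − 125.19) × 0.941058 = -8.8304
Value = -R$8.83

-R$8.83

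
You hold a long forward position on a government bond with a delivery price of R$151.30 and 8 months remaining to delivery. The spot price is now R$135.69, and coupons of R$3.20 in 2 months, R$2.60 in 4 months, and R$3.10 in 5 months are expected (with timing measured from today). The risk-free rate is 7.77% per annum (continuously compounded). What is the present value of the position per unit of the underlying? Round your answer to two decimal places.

PV(remaining coupons) I = 3.20·e^(−0.0777·2/12) + 2.60·e^(−0.0777·4/12) + 3.10·e^(−0.0777·5/12) = 8.6936
Current forward F = (S − I)·e^(rT) = (135.69 − 8.6936)·e^(0.0777·8/12) = 126.9964 × 1.053165 = 133.7482
Value (long) = (F − K)·e^(−rT) = (133.7482 − 151.30) × 0.949519 = -16.6658
Value = -R$16.67

-R$16.67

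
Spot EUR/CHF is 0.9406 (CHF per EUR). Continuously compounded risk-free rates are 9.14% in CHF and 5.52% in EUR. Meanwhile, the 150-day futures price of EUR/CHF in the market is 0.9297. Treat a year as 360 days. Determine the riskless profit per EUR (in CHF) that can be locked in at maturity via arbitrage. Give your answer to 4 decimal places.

Fair futures: F* = S·e^(carry·T), with carry = (r_CHF − r_EUR) = 0.0914 − 0.0552 = 0.0362
F* = 0.9406 · e^(0.0362 × 150/360) = 0.9406 · e^0.015083 = 0.9406 × 1.015197 = 0.9549
Market 0.9297 < fair 0.9549: forward underpriced → reverse cash-and-carry (short spot, go long the forward).
At maturity, profit = |F_mkt − F*| = |0.9297 − 0.9549| = 0.0252 per EUR (in CHF)

0.0252 per EUR (in CHF)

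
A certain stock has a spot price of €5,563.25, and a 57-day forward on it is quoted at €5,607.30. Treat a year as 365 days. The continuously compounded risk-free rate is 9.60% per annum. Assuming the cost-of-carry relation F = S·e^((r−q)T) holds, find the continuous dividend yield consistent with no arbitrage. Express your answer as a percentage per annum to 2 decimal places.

From F = S·e^((r−q)T): (r − q) = ln(F/S)/T
ln(5607.30/5563.25) = ln(1.007918) = 0.007887
(r − q) = 0.007887 / (57/365) = 0.050504
q = r − ln(F/S)/T = 0.0960 − 0.050504 = 0.045496
q = 4.55%

4.55%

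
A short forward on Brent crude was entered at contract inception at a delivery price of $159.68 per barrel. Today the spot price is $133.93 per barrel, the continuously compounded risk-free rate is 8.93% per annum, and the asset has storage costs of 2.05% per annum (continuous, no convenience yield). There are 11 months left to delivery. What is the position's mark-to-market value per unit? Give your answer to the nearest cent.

$10.66 per barrel

Current fair forward for the remaining 11 months: F = S·e^((r + u)·T), (r + u) = 0.0893 + 0.0205 = 0.1098
F = 133.93 · e^(0.1098 × 11/12) = 133.93 × 1.105890 = 148.1118
Value of long forward = (F − K)·e^(−rT) = (148.1118 − 159.68) · e^(−0.0893·11/12)
= -11.5682 × 0.921402 = -10.66
Short position value = −(long value) = $10.66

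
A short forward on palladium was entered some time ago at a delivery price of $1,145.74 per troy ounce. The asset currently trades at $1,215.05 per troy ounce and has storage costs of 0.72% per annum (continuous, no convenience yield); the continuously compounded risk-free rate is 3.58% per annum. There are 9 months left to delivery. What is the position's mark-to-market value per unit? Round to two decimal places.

-$106.24 per troy ounce

Current fair forward for the remaining 9 months: F = S·e^((r + u)·T), (r + u) = 0.0358 + 0.0072 = 0.0430
F = 1215.05 · e^(0.0430 × 9/12) = 1215.05 × 1.03277567 = 1254.8741
Value of long forward = (F − K)·e^(−rT) = (1254.8741 − 1145.74) · e^(−0.0358·9/12)
= 109.1341 × 0.97350726 = 106.24
Short position value = −(long value) = -$106.24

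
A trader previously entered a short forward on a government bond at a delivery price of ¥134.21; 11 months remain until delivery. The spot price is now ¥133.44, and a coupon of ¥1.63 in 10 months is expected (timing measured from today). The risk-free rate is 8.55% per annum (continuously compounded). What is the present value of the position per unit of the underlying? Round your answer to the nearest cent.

PV(remaining coupons) I = 1.63·e^(−0.0855·10/12) = 1.5179
Current forward F = (S − I)·e^(rT) = (133.44 − 1.5179)·e^(0.0855·11/12) = 131.9221 × 1.081528 = 142.6774
Value (long) = (F − K)·e^(−rT) = (142.6774 − 134.21) × 0.924618 = 7.8291
Short position value = −(long value) = -¥7.83

-¥7.83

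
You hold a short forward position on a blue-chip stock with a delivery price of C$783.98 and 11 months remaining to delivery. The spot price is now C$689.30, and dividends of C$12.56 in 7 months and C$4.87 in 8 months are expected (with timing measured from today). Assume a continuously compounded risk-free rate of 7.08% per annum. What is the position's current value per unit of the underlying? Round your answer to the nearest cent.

PV(remaining dividends) I = 12.56·e^(−0.0708·7/12) + 4.87·e^(−0.0708·8/12) = 16.6973
Current forward F = (S − I)·e^(rT) = (689.30 − 16.6973)·e^(0.0708·11/12) = 672.6027 × 1.067052 = 717.7021
Value (long) = (F − K)·e^(−rT) = (717.7021 − 783.98) × 0.937161 = -62.1131
Short position value = −(long value) = C$62.11

C$62.11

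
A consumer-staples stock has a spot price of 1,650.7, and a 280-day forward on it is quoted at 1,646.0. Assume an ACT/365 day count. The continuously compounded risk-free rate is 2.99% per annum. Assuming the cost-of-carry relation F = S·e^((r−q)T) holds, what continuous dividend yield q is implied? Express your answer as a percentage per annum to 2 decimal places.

3.36%

From F = S·e^((r−q)T): (r − q) = ln(F/S)/T
ln(1646.0/1650.7) = ln(0.997153) = -0.002851
(r − q) = -0.002851 / (280/365) = -0.003716
q = r − ln(F/S)/T = 0.0299 + 0.003716 = 0.033616
q = 3.36%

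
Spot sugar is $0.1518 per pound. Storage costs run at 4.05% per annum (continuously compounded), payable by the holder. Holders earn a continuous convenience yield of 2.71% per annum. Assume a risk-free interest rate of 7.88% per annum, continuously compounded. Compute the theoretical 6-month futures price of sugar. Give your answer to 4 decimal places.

$0.1590 per pound

Net carry = r + u − y = 0.0788 + 0.0405 − 0.0271 = 0.0922
F = S·e^((r+u−y)T) = 0.1518 · e^(0.0922 × 6/12) = 0.1518 · e^0.046100
= 0.1518 × 1.047179 = $0.1590 per pound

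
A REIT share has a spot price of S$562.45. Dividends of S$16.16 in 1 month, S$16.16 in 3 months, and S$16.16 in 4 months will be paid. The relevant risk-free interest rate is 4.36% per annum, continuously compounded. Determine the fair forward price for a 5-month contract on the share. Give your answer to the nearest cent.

PV(dividends) I = 16.16·e^(−0.0436·1/12) + 16.16·e^(−0.0436·3/12) + 16.16·e^(−0.0436·4/12)
I = 16.1014 + 15.9848 + 15.9268 = 48.0130
F = (S − I)·e^(rT) = (562.45 − 48.0130) · e^(0.0436·5/12)
= 514.4370 · e^0.018167 = 514.4370 × 1.018333 = S$523.87

S$523.87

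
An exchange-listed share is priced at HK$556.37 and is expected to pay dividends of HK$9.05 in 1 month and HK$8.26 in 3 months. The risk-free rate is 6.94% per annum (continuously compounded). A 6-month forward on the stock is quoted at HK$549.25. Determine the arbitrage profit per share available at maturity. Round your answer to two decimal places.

HK$9.04 per share

PV(dividends) I = 9.05·e^(−0.0694·1/12) + 8.26·e^(−0.0694·3/12) = 17.1157
Fair forward F* = (S − I)·e^(rT) = (556.37 − 17.1157)·e^0.034700 = 539.2543 × 1.035309 = 558.2948
Market HK$549.25 < fair 558.2948: forward underpriced → reverse cash-and-carry (short the stock, invest proceeds at r, pay the dividends, go long the forward).
Profit at T = |F_mkt − F*| = |549.25 − 558.2948| = HK$9.04 per share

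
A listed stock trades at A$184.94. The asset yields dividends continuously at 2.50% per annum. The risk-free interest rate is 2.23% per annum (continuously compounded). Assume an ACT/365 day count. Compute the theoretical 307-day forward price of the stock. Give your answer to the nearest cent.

F = S·e^((r − q)T) = 184.94 · e^((0.0223 − 0.0250) × 307/365)
= 184.94 · e^-0.002271 = 184.94 × 0.997732
F = A$184.52

A$184.52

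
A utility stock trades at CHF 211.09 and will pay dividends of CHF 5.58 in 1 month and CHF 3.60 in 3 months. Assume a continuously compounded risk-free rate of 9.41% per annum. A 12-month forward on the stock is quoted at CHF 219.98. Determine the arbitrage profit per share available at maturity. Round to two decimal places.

CHF 1.99 per share

PV(dividends) I = 5.58·e^(−0.0941·1/12) + 3.60·e^(−0.0941·3/12) = 9.0527
Fair forward F* = (S − I)·e^(rT) = (211.09 − 9.0527)·e^0.094100 = 202.0373 × 1.098670 = 221.9723
Market CHF 219.98 < fair 221.9723: forward underpriced → reverse cash-and-carry (short the stock, invest proceeds at r, pay the dividends, go long the forward).
Profit at T = |F_mkt − F*| = |219.98 − 221.9723| = CHF 1.99 per share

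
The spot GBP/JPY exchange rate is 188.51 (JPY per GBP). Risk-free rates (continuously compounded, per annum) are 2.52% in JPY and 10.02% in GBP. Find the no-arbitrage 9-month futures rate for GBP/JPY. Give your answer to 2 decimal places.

178.20

F = S·e^((r_JPY − r_GBP)T) = 188.51 · e^((0.0252 − 0.1002) × 9/12)
= 188.51 · e^-0.056250 = 188.51 × 0.945303
F = 178.20 JPY per GBP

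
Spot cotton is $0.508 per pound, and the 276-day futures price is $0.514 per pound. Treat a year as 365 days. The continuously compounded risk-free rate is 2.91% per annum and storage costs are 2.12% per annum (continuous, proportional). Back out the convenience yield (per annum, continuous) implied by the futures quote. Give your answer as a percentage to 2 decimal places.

3.48%

F = S·e^((r+u−y)T) ⇒ (r+u−y) = ln(F/S)/T
ln(0.514/0.508) = 0.011742; /T ⇒ 0.015528
y = r + u − ln(F/S)/T = 0.0291 + 0.0212 − 0.015528 = 0.034772
y = 3.48%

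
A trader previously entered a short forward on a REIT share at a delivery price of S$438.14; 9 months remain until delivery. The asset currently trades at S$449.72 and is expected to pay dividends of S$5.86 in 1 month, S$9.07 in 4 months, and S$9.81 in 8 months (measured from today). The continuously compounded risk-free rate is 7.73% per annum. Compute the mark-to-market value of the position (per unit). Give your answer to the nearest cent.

PV(remaining dividends) I = 5.86·e^(−0.0773·1/12) + 9.07·e^(−0.0773·4/12) + 9.81·e^(−0.0773·8/12) = 23.9789
Current forward F = (S − I)·e^(rT) = (449.72 − 23.9789)·e^(0.0773·9/12) = 425.7411 × 1.059689 = 451.1532
Value (long) = (F − K)·e^(−rT) = (451.1532 − 438.14) × 0.943674 = 12.2802
Short position value = −(long value) = -S$12.28

-S$12.28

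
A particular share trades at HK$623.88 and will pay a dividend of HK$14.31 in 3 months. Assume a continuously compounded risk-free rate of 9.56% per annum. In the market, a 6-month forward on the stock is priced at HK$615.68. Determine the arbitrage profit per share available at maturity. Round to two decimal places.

PV(dividends) I = 14.31·e^(−0.0956·3/12) = 13.9720
Fair forward F* = (S − I)·e^(rT) = (623.88 − 13.9720)·e^0.047800 = 609.9080 × 1.048961 = 639.7697
Market HK$615.68 < fair 639.7697: forward underpriced → reverse cash-and-carry (short the stock, invest proceeds at r, pay the dividends, go long the forward).
Profit at T = |F_mkt − F*| = |615.68 − 639.7697| = HK$24.09 per share

HK$24.09 per share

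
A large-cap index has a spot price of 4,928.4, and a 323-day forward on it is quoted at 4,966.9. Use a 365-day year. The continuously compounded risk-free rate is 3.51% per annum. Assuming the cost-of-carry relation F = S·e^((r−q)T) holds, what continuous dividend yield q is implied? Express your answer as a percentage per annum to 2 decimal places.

2.63%

From F = S·e^((r−q)T): (r − q) = ln(F/S)/T
ln(4966.9/4928.4) = ln(1.007812) = 0.007782
(r − q) = 0.007782 / (323/365) = 0.008794
q = r − ln(F/S)/T = 0.0351 − 0.008794 = 0.026306
q = 2.63%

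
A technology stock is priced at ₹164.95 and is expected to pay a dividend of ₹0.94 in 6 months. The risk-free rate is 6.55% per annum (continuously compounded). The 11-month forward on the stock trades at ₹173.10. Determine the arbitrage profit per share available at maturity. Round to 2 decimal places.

₹1.09 per share

PV(dividends) I = 0.94·e^(−0.0655·6/12) = 0.9097
Fair forward F* = (S − I)·e^(rT) = (164.95 − 0.9097)·e^0.060042 = 164.0403 × 1.061881 = 174.1913
Market ₹173.10 < fair 174.1913: forward underpriced → reverse cash-and-carry (short the stock, invest proceeds at r, pay the dividends, go long the forward).
Profit at T = |F_mkt − F*| = |173.10 − 174.1913| = ₹1.09 per share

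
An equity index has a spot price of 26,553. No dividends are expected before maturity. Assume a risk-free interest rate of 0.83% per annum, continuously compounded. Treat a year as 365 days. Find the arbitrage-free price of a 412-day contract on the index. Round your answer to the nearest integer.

F = S·e^(rT) = 26553 · e^(0.0083 × 412/365)
= 26553 · e^0.009369 = 26553 × 1.009413
F = 26,803

26,803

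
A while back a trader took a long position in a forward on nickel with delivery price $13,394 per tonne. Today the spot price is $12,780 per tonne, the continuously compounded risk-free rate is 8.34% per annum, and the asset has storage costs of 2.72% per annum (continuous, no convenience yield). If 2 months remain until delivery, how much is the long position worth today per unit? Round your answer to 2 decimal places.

-$371.04 per tonne

Current fair forward for the remaining 2 months: F = S·e^((r + u)·T), (r + u) = 0.0834 + 0.0272 = 0.1106
F = 12780 · e^(0.1106 × 2/12) = 12780 × 1.01860428 = 13017.7627
Value of long forward = (F − K)·e^(−rT) = (13017.7627 − 13394) · e^(−0.0834·2/12)
= -376.2373 × 0.98619616 = -371.04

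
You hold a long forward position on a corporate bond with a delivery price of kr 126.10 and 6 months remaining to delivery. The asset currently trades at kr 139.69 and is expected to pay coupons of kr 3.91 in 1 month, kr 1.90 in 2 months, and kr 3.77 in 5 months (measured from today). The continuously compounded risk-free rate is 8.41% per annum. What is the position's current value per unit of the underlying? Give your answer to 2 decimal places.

PV(remaining coupons) I = 3.91·e^(−0.0841·1/12) + 1.90·e^(−0.0841·2/12) + 3.77·e^(−0.0841·5/12) = 9.3964
Current forward F = (S − I)·e^(rT) = (139.69 − 9.3964)·e^(0.0841·6/12) = 130.2936 × 1.042947 = 135.8893
Value (long) = (F − K)·e^(−rT) = (135.8893 − 126.10) × 0.958822 = 9.3862
Value = kr 9.39

kr 9.39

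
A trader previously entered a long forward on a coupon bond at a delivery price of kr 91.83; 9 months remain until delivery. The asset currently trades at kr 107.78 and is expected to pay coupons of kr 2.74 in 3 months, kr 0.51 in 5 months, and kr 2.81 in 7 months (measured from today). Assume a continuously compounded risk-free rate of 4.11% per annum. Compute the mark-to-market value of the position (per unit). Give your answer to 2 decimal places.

kr 12.78

PV(remaining coupons) I = 2.74·e^(−0.0411·3/12) + 0.51·e^(−0.0411·5/12) + 2.81·e^(−0.0411·7/12) = 5.9568
Current forward F = (S − I)·e^(rT) = (107.78 − 5.9568)·e^(0.0411·9/12) = 101.8232 × 1.031305 = 105.0108
Value (long) = (F − K)·e^(−rT) = (105.0108 − 91.83) × 0.969645 = 12.7807
Value = kr 12.78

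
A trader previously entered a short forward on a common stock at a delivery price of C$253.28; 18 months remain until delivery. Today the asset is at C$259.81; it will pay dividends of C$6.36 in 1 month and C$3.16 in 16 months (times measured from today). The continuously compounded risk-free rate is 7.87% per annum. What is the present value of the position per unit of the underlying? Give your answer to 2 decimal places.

-C$25.57

PV(remaining dividends) I = 6.36·e^(−0.0787·1/12) + 3.16·e^(−0.0787·16/12) = 9.1636
Current forward F = (S − I)·e^(rT) = (259.81 − 9.1636)·e^(0.0787·18/12) = 250.6464 × 1.125300 = 282.0524
Value (long) = (F − K)·e^(−rT) = (282.0524 − 253.28) × 0.888652 = 25.5687
Short position value = −(long value) = -C$25.57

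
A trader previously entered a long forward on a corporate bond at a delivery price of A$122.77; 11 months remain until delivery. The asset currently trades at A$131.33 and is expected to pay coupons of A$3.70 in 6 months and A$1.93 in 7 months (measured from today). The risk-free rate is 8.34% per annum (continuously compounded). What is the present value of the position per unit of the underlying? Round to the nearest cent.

PV(remaining coupons) I = 3.70·e^(−0.0834·6/12) + 1.93·e^(−0.0834·7/12) = 5.3872
Current forward F = (S − I)·e^(rT) = (131.33 − 5.3872)·e^(0.0834·11/12) = 125.9428 × 1.079448 = 135.9487
Value (long) = (F − K)·e^(−rT) = (135.9487 − 122.77) × 0.926399 = 12.2087
Value = A$12.21

A$12.21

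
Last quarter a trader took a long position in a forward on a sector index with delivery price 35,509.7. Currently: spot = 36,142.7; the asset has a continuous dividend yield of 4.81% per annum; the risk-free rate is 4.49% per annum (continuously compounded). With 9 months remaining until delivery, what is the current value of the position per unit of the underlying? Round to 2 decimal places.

528.27

Current fair forward for the remaining 9 months: F = S·e^((r − q)·T), (r − q) = 0.0449 − 0.0481 = -0.0032
F = 36142.7 · e^(-0.0032 × 9/12) = 36142.7 × 0.99760288 = 36056.0616
Value of long forward = (F − K)·e^(−rT) = (36056.0616 − 35509.7) · e^(−0.0449·9/12)
= 546.3616 × 0.96688569 = 528.27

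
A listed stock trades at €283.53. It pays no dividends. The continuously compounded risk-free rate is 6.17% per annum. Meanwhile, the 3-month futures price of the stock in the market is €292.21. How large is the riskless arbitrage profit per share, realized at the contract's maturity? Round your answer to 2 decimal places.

Fair futures: F* = S·e^(carry·T), with carry = r = 0.0617
F* = 283.53 · e^(0.0617 × 3/12) = 283.53 · e^0.015425 = 283.53 × 1.015545 = €287.9375
Market €292.21 > fair €287.9375: forward overpriced → cash-and-carry (buy spot, short the forward).
At maturity, profit = |F_mkt − F*| = |292.21 − 287.9375| = €4.27 per share

€4.27 per share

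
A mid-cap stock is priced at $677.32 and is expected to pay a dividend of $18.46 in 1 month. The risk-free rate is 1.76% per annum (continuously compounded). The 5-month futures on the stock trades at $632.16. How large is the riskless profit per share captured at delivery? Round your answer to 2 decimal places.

PV(dividends) I = 18.46·e^(−0.0176·1/12) = 18.4329
Fair futures F* = (S − I)·e^(rT) = (677.32 − 18.4329)·e^0.007333 = 658.8871 × 1.007360 = 663.7365
Market $632.16 < fair 663.7365: forward underpriced → reverse cash-and-carry (short the stock, invest proceeds at r, pay the dividends, go long the forward).
Profit at T = |F_mkt − F*| = |632.16 − 663.7365| = $31.58 per share

$31.58 per share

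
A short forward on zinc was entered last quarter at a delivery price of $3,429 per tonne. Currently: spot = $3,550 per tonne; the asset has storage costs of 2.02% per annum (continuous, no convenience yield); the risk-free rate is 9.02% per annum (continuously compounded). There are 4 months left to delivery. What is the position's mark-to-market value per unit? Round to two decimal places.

Current fair forward for the remaining 4 months: F = S·e^((r + u)·T), (r + u) = 0.0902 + 0.0202 = 0.1104
F = 3550 · e^(0.1104 × 4/12) = 3550 × 1.03748550 = 3683.0735
Value of long forward = (F − K)·e^(−rT) = (3683.0735 − 3429) · e^(−0.0902·4/12)
= 254.0735 × 0.97038084 = 246.55
Short position value = −(long value) = -$246.55

-$246.55 per tonne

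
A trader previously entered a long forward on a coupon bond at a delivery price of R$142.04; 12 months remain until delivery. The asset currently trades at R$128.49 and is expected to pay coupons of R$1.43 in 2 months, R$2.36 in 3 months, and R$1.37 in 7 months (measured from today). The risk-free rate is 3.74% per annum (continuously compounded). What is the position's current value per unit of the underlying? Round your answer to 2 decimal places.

-R$13.44

PV(remaining coupons) I = 1.43·e^(−0.0374·2/12) + 2.36·e^(−0.0374·3/12) + 1.37·e^(−0.0374·7/12) = 5.0996
Current forward F = (S − I)·e^(rT) = (128.49 − 5.0996)·e^(0.0374·12/12) = 123.3904 × 1.038108 = 128.0926
Value (long) = (F − K)·e^(−rT) = (128.0926 − 142.04) × 0.963291 = -13.4354
Value = -R$13.44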